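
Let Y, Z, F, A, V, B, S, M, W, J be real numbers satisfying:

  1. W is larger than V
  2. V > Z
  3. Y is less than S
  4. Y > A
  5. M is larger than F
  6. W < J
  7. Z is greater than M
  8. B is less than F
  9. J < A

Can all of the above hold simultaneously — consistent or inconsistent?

consistent

The single ordering B < F < M < Z < V < W < J < A < Y < S satisfies every listed relation, so no contradiction arises.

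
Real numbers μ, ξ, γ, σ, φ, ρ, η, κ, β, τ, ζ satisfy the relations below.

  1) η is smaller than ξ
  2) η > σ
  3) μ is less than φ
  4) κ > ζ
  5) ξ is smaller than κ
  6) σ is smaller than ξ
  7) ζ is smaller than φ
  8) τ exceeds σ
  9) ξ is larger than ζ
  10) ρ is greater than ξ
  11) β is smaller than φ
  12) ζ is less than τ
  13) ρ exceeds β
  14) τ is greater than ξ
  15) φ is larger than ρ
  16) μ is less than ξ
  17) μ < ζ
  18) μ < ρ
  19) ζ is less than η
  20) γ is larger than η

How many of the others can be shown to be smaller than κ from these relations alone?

The elements the relations force below κ are μ, σ, ζ, η, ξ — no chain reaches any other.
That is 5.

5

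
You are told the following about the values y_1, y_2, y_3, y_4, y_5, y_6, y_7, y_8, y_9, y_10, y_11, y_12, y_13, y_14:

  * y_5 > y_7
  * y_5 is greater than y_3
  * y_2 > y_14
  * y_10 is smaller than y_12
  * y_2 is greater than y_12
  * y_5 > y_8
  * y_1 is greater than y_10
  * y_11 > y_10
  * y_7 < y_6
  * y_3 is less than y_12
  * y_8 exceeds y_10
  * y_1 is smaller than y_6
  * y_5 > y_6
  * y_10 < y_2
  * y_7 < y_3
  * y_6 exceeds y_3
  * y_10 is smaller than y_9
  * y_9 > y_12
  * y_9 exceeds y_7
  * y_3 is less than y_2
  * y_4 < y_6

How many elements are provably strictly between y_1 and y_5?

Chaining upward from y_1 reaches: y_6.
Chaining downward from y_5 reaches: y_7, y_4, y_10, y_3, y_8, y_6.
Strictly between y_1 and y_5 are those in both lists: y_6 — 1 element.

1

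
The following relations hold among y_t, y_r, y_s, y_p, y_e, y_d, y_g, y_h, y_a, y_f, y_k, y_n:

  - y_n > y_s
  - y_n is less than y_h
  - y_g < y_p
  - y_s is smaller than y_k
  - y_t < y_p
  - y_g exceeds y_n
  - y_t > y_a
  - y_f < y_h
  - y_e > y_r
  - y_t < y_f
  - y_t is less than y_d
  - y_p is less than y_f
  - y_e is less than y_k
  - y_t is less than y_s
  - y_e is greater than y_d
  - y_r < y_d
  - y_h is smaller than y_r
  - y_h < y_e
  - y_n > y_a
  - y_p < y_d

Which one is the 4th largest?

Chaining the given pairs: y_a < y_t < y_s < y_n < y_g < y_p < y_f < y_h < y_r < y_d < y_e < y_k.
Counting 4 from the largest end gives y_r.

y_r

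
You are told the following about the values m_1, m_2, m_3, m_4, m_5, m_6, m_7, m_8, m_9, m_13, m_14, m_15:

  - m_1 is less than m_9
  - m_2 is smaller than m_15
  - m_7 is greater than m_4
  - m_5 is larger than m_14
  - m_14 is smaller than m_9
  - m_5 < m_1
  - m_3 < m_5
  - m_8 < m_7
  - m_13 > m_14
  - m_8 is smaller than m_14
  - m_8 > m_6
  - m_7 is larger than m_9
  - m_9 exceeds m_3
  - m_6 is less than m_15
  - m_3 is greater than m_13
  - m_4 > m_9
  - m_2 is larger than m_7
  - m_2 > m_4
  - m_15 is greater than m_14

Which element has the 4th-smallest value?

m_13

Piecing the relations together gives one ordering: m_6 < m_8 < m_14 < m_13 < m_3 < m_5 < m_1 < m_9 < m_4 < m_7 < m_2 < m_15.
The 4th smallest is m_13.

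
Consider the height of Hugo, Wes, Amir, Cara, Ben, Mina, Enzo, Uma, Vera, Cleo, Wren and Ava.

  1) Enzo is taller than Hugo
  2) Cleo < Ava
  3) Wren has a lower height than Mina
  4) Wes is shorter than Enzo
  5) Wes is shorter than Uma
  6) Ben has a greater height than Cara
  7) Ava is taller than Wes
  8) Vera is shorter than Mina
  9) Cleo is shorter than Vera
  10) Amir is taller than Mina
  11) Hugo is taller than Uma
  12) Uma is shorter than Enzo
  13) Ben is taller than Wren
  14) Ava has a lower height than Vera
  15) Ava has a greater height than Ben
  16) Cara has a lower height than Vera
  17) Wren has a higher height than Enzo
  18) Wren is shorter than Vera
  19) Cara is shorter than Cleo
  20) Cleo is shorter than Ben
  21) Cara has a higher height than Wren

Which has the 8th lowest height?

Ben

Piecing the relations together gives one ordering: Wes < Uma < Hugo < Enzo < Wren < Cara < Cleo < Ben < Ava < Vera < Mina < Amir.
Counting 8 from the smallest end gives Ben.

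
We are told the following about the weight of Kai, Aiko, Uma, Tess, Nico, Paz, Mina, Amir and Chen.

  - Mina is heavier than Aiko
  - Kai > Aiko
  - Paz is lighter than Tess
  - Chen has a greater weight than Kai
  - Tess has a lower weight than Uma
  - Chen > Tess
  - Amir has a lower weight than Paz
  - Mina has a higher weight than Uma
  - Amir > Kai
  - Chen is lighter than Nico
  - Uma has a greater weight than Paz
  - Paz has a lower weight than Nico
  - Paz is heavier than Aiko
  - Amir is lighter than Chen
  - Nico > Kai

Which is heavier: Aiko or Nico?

Nico

Link the given pairs in sequence: Aiko < Kai; Kai < Amir; Amir < Paz; Paz < Tess; Tess < Chen; Chen < Nico.
Together: Aiko < Kai < Amir < Paz < Tess < Chen < Nico.
So Aiko < Nico; Nico is the heavier of the two.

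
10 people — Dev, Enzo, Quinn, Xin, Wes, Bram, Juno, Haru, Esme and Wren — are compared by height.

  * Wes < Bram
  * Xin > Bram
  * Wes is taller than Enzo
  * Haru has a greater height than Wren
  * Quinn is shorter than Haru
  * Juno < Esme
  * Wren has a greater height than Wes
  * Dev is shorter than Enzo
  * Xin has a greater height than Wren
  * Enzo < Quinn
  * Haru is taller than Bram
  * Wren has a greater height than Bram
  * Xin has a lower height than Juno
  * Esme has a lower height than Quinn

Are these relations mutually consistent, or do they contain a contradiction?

Every relation is compatible with Dev < Enzo < Wes < Bram < Wren < Xin < Juno < Esme < Quinn < Haru; the set is consistent.

consistent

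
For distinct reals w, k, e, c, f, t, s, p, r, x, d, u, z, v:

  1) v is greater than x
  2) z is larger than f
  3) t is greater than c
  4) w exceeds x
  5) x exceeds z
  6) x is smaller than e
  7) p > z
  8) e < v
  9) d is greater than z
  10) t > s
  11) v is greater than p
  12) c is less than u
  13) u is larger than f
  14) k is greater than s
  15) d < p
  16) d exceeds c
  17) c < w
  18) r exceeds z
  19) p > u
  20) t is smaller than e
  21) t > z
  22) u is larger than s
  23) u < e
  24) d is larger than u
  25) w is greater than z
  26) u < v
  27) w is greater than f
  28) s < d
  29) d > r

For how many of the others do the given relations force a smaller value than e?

From e the given relations immediately reach x, u, t.
From those, f, z, s, c — 7 in total.
Nothing else is reachable below e; 7 in all.

7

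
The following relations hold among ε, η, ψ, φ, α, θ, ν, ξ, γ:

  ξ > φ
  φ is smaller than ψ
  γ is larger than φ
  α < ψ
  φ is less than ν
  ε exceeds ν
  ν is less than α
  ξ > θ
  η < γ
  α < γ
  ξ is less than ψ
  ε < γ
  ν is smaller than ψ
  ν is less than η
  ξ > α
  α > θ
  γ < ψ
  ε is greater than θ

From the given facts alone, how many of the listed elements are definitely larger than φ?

Directly above φ: ν, ξ, γ, ψ.
One step further: η, ε, α (7 so far).
No other element is forced above φ by the given relations, so the count is 7.

7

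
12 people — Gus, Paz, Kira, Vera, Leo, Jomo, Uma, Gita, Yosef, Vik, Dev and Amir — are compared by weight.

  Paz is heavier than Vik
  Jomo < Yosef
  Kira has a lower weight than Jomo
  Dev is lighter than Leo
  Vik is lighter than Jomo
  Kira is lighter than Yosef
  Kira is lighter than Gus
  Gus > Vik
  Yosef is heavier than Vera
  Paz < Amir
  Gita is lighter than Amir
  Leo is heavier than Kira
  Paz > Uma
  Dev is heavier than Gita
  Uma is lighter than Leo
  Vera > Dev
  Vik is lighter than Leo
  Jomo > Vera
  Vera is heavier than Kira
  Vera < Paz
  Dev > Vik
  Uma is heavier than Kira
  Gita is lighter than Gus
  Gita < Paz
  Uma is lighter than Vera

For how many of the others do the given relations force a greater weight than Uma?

The elements the relations force above Uma are Vera, Leo, Jomo, Paz, Yosef, Amir — no chain reaches any other.
That is 6.

6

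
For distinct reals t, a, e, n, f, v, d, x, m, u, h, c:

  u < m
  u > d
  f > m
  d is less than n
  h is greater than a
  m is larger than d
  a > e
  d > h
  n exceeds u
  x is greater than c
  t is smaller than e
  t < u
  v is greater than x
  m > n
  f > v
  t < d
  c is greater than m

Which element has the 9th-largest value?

Piecing the relations together gives one ordering: t < e < a < h < d < u < n < m < c < x < v < f.
Counting 9 from the largest end gives h.

h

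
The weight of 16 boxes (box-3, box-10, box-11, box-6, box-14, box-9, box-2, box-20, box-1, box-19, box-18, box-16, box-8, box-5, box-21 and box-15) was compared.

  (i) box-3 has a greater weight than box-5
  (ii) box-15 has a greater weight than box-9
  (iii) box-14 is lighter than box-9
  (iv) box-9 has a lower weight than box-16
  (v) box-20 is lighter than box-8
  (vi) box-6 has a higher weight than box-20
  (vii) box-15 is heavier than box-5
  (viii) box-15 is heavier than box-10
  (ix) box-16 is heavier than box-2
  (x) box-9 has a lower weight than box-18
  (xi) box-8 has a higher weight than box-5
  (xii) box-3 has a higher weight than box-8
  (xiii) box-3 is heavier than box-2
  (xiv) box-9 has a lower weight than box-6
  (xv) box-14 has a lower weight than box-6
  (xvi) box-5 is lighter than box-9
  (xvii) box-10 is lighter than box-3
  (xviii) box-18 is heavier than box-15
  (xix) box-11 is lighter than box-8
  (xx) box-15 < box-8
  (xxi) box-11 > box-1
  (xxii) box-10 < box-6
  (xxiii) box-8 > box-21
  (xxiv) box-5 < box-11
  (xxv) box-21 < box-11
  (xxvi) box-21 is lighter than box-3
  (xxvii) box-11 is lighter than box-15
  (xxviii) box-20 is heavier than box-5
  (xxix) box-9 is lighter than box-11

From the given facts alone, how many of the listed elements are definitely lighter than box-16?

The elements the relations force below box-16 are box-14, box-5, box-9, box-2 — no chain reaches any other.
That is 4.

4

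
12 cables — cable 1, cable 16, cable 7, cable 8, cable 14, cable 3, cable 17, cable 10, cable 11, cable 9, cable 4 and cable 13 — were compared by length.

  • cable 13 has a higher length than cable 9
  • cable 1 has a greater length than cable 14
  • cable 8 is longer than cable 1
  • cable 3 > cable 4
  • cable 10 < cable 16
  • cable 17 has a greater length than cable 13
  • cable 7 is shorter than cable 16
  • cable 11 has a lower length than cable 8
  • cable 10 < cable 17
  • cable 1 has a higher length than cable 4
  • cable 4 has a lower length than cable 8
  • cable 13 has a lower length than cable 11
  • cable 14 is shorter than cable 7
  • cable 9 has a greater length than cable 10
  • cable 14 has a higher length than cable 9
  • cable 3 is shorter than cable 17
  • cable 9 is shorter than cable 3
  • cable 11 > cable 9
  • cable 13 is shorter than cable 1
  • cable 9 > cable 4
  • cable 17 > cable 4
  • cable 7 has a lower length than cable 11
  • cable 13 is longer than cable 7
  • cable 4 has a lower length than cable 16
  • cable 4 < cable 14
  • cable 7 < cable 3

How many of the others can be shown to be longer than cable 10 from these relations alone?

The elements the relations force above cable 10 are cable 9, cable 14, cable 7, cable 13, cable 1, cable 16, cable 11, cable 3, cable 17, cable 8 — no chain reaches any other.
That is 10.

10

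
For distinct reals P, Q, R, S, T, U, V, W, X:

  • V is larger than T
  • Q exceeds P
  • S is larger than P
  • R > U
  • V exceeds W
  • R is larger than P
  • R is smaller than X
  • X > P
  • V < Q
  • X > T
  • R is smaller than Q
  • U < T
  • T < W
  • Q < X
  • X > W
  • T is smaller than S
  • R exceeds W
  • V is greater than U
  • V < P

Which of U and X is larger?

U < T and T < W give U < W.
With W < V: U < T < W < V.
With V < P: U < T < W < V < P.
Then P < R extends the chain to R.
With R < X: U < T < W < V < P < R < X.
So U < X; X is the larger of the two.

X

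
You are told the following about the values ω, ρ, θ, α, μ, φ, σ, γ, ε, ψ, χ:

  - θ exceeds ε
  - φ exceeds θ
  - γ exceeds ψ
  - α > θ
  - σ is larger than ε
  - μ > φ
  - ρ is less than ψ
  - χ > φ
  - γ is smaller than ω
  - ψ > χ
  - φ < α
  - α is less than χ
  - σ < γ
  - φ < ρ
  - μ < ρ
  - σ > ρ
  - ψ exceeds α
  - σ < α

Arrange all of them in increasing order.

The consecutive links are each given: ε < θ; θ < φ; φ < μ; μ < ρ; ρ < σ; σ < α; α < χ; χ < ψ; ψ < γ; γ < ω.

ε < θ < φ < μ < ρ < σ < α < χ < ψ < γ < ω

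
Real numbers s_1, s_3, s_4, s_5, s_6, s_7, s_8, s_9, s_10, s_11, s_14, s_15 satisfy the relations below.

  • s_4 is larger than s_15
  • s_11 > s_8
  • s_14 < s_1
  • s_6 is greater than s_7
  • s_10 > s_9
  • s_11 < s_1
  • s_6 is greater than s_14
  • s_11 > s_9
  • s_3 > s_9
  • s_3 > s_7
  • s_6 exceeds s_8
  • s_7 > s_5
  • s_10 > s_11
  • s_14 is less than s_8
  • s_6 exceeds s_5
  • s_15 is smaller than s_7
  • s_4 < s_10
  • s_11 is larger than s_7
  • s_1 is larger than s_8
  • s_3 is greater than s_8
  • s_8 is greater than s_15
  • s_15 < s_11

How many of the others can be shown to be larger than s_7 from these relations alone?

From s_7 the given relations immediately reach s_6, s_11, s_3.
From those, s_10, s_1 — 5 in total.
Nothing else is reachable above s_7; 5 in all.

5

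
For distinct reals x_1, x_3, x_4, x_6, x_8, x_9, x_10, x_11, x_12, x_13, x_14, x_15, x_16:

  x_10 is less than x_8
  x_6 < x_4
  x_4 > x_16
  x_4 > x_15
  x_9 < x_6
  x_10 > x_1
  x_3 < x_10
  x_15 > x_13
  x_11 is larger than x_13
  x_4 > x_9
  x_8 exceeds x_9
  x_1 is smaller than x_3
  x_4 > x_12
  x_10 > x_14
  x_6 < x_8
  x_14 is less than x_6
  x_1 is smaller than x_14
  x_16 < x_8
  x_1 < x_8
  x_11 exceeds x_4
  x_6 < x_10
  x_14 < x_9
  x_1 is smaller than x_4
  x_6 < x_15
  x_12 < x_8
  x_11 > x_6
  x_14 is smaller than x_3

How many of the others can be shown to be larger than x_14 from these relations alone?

8

The elements the relations force above x_14 are x_3, x_9, x_6, x_10, x_15, x_4, x_8, x_11 — no chain reaches any other.
That is 8.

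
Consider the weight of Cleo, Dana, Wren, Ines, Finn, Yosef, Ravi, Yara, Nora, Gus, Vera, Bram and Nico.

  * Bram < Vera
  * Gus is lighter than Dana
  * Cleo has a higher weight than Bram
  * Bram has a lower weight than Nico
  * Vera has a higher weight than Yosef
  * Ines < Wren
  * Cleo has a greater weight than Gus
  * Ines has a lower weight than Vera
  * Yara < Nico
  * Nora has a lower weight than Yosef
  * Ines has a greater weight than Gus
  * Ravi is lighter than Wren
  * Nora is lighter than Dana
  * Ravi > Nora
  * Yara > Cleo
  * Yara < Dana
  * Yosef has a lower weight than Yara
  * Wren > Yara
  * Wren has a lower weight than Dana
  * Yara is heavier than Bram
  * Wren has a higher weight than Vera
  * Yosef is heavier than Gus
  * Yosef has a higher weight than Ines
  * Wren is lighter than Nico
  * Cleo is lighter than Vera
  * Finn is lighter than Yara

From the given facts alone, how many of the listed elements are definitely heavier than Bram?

The elements the relations force above Bram are Cleo, Yara, Vera, Wren, Dana, Nico — no chain reaches any other.
That is 6.

6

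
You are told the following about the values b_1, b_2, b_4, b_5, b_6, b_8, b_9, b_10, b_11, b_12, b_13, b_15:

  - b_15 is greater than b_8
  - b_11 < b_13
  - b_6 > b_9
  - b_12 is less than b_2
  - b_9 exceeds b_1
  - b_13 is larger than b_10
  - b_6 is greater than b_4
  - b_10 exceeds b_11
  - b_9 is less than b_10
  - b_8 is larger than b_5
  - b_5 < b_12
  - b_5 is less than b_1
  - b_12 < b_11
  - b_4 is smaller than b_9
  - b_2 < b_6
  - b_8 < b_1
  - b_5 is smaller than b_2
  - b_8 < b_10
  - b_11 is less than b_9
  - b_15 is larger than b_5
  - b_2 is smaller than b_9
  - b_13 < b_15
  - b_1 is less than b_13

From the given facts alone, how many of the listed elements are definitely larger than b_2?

5

The elements the relations force above b_2 are b_9, b_10, b_6, b_13, b_15 — no chain reaches any other.
That is 5.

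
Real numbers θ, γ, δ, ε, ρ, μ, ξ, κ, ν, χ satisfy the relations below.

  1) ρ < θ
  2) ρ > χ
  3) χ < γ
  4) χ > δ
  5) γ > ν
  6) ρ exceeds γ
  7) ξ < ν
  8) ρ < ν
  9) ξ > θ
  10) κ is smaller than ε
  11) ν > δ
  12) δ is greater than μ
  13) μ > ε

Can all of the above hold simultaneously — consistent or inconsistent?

inconsistent

Chaining the given relations yields γ < ρ < θ < ξ < ν, so γ < ν. But one relation states ν < γ. These cannot both hold.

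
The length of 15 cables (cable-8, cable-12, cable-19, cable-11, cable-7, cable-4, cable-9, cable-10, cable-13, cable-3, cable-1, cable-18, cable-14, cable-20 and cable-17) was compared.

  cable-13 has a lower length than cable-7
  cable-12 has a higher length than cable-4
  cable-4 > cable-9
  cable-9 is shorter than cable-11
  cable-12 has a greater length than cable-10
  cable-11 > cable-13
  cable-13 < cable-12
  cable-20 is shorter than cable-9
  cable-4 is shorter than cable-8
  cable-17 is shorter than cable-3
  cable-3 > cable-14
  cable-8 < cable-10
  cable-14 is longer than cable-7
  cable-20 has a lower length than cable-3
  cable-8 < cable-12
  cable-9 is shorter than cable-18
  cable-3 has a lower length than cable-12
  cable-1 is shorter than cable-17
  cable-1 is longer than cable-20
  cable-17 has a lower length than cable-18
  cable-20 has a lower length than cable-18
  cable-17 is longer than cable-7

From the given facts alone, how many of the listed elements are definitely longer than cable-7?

From cable-7 the given relations immediately reach cable-17, cable-14.
From those, cable-18, cable-3 — 4 in total.
From those, cable-12 — 5 in total.
Nothing else is reachable above cable-7; 5 in all.

5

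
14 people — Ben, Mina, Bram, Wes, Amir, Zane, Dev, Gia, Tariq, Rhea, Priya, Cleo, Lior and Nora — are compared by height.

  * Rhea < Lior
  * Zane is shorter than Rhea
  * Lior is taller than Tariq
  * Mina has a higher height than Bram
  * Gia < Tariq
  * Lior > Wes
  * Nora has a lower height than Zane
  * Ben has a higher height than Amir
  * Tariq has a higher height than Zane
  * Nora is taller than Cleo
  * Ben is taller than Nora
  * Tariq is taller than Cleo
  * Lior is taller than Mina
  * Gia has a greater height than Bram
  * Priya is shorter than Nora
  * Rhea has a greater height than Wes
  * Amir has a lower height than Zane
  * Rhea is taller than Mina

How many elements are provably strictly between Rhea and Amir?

1

The relations place Amir below Rhea. An element lies strictly between them when it is forced above Amir and also forced below Rhea.
Above Amir: {Zane, Tariq, Lior, Ben}. Below Rhea: {Cleo, Bram, Priya, Mina, Wes, Nora, Zane}.
Intersection: {Zane} — 1.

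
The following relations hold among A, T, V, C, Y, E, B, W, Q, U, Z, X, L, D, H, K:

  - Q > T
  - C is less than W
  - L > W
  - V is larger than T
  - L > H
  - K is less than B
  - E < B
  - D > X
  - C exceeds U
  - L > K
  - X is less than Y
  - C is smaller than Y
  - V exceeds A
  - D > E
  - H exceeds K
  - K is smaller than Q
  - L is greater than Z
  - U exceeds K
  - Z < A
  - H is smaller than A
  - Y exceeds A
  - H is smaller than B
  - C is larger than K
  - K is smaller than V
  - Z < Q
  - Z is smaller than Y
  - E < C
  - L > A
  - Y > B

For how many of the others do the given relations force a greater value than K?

The elements the relations force above K are U, H, C, W, A, Q, B, Y, V, L — no chain reaches any other.
That is 10.

10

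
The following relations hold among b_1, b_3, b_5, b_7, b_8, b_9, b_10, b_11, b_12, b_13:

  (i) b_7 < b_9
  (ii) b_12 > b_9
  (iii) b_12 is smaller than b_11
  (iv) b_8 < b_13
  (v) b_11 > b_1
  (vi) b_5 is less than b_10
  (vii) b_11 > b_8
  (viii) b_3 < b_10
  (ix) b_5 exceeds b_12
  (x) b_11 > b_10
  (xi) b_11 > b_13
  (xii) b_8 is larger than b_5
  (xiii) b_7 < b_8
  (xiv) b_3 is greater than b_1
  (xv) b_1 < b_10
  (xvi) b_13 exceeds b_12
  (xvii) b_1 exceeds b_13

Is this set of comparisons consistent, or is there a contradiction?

The single ordering b_7 < b_9 < b_12 < b_5 < b_8 < b_13 < b_1 < b_3 < b_10 < b_11 satisfies every listed relation, so no contradiction arises.

consistent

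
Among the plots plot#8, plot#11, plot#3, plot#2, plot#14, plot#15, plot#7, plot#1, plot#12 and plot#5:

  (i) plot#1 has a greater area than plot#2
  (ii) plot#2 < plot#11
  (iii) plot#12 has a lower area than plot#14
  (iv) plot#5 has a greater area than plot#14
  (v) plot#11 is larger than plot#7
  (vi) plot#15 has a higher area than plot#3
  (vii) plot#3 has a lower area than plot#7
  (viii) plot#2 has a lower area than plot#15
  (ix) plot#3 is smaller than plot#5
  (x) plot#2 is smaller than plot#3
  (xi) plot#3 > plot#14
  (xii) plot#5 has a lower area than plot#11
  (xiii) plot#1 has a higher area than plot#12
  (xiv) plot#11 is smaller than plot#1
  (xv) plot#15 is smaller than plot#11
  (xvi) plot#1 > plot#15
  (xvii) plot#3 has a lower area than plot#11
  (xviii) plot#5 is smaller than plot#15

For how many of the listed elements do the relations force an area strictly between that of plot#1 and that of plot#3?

4

The relations place plot#3 below plot#1. An element lies strictly between them when it is forced above plot#3 and also forced below plot#1.
Above plot#3: {plot#5, plot#15, plot#7, plot#11}. Below plot#1: {plot#12, plot#14, plot#2, plot#5, plot#15, plot#7, plot#11}.
Intersection: {plot#5, plot#15, plot#7, plot#11} — 4.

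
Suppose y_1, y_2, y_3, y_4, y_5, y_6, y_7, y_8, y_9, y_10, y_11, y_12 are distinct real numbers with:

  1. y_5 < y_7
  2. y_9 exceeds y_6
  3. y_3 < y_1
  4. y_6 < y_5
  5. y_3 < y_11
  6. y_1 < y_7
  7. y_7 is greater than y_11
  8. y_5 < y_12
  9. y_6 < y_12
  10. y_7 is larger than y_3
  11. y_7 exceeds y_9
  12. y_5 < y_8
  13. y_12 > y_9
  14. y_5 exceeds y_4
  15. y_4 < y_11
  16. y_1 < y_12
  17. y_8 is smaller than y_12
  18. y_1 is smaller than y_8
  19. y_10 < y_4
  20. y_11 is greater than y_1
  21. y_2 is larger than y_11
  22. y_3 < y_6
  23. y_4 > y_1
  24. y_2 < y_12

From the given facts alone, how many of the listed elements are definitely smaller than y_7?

8

Directly below y_7: y_3, y_1, y_11, y_5, y_9.
One step further: y_4, y_6 (7 so far).
One step further: y_10 (8 so far).
Nothing else is reachable below y_7; 8 in all.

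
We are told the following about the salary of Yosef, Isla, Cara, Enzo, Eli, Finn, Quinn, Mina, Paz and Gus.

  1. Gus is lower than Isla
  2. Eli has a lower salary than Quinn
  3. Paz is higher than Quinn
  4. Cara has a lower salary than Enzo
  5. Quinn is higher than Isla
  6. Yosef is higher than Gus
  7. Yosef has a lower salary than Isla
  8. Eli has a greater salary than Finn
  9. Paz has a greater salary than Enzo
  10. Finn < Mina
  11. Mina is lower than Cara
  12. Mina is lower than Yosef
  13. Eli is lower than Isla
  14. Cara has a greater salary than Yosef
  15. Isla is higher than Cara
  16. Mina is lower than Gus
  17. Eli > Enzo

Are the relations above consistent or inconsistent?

Every relation is compatible with Finn < Mina < Gus < Yosef < Cara < Enzo < Eli < Isla < Quinn < Paz; the set is consistent.

consistent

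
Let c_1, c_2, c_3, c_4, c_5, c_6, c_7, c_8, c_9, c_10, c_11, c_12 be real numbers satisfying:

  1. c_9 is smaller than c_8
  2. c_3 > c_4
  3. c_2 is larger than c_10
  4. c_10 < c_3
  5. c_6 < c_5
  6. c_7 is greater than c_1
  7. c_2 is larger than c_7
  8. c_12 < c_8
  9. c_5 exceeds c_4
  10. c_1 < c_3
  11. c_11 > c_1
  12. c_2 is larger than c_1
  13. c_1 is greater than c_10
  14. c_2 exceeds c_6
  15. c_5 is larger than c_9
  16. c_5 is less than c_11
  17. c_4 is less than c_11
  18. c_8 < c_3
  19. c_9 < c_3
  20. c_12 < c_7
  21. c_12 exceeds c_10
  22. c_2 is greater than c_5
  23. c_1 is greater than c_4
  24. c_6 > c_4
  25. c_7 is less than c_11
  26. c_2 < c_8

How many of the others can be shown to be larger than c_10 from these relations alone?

7

The elements the relations force above c_10 are c_12, c_1, c_7, c_2, c_8, c_11, c_3 — no chain reaches any other.
That is 7.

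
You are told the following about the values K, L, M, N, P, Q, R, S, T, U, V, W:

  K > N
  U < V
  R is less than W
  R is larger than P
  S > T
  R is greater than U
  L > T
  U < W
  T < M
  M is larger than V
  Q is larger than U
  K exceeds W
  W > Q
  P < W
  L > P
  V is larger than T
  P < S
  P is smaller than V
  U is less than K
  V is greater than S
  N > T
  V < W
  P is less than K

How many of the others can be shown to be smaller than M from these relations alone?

From M the given relations immediately reach T, V.
From those, U, P, S — 5 in total.
No other element is forced below M by the given relations, so the count is 5.

5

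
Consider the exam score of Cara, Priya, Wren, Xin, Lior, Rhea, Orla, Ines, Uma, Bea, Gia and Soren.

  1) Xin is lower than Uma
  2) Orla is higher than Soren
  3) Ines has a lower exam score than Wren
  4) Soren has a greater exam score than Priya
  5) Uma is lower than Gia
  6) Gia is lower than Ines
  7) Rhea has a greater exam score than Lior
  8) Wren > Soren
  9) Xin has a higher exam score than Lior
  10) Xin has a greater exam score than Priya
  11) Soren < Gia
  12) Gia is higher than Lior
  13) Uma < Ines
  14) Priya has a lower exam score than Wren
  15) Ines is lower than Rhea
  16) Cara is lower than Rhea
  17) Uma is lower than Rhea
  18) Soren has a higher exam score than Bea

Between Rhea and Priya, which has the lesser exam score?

Priya

Priya < Xin and Xin < Uma give Priya < Uma.
Then Uma < Gia extends the chain to Gia.
With Gia < Ines: Priya < Xin < Uma < Gia < Ines.
With Ines < Rhea: Priya < Xin < Uma < Gia < Ines < Rhea.
So Priya < Rhea; Priya is the lower of the two.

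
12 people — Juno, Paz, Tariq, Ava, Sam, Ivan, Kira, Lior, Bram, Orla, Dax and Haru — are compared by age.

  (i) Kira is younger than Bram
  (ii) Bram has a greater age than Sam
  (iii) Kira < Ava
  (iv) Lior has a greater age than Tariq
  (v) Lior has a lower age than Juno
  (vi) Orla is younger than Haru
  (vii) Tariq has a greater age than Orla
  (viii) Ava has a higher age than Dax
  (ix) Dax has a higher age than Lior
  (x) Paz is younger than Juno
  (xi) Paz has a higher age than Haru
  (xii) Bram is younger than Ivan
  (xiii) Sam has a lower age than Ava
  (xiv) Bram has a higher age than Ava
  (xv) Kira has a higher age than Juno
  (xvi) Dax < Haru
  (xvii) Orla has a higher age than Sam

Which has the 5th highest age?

Juno

The consecutive relations fix a unique order: Sam < Orla < Tariq < Lior < Dax < Haru < Paz < Juno < Kira < Ava < Bram < Ivan.
The 5th largest is Juno.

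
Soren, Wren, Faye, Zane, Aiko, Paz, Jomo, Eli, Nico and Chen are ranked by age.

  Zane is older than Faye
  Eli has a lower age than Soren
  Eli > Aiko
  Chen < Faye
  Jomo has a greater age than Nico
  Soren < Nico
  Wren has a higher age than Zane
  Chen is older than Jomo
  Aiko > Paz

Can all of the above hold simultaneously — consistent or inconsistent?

consistent

The single ordering Paz < Aiko < Eli < Soren < Nico < Jomo < Chen < Faye < Zane < Wren satisfies every listed relation, so no contradiction arises.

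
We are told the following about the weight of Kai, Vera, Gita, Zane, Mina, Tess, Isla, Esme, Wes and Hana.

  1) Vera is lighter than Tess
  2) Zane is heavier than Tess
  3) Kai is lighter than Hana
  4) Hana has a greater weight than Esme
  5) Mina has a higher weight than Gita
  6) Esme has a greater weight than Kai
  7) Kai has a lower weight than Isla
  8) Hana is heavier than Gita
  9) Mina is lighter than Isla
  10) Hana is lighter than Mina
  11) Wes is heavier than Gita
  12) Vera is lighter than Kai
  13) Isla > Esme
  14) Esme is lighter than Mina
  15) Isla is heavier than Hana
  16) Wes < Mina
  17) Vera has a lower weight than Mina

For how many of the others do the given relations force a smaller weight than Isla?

7

The elements the relations force below Isla are Vera, Gita, Kai, Esme, Hana, Wes, Mina — no chain reaches any other.
That is 7.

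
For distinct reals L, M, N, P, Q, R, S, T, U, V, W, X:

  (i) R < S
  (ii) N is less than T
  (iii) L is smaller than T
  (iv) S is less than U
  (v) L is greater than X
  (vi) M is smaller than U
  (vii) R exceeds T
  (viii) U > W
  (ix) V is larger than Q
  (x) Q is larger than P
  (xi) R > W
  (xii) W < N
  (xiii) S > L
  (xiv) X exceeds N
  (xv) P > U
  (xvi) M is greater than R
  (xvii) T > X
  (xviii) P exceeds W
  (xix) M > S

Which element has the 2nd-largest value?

The consecutive relations fix a unique order: W < N < X < L < T < R < S < M < U < P < Q < V.
The 2nd largest is Q.

Q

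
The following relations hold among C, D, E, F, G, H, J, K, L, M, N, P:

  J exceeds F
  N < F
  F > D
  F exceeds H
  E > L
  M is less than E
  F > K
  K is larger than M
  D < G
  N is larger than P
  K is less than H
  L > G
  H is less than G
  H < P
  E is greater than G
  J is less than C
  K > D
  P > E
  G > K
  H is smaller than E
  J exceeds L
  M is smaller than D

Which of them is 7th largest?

Piecing the relations together gives one ordering: M < D < K < H < G < L < E < P < N < F < J < C.
Counting 7 from the largest end gives L.

L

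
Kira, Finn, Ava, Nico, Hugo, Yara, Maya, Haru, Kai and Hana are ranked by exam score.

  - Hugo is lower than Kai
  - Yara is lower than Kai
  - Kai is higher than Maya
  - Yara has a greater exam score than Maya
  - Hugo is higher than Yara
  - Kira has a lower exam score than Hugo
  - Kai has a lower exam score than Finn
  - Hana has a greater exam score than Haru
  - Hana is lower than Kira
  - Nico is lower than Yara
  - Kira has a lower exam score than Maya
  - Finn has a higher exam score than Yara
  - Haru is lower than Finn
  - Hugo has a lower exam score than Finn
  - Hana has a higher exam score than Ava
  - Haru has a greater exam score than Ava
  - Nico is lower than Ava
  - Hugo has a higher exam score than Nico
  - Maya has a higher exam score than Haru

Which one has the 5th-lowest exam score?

Kira

Piecing the relations together gives one ordering: Nico < Ava < Haru < Hana < Kira < Maya < Yara < Hugo < Kai < Finn.
The 5th smallest is Kira.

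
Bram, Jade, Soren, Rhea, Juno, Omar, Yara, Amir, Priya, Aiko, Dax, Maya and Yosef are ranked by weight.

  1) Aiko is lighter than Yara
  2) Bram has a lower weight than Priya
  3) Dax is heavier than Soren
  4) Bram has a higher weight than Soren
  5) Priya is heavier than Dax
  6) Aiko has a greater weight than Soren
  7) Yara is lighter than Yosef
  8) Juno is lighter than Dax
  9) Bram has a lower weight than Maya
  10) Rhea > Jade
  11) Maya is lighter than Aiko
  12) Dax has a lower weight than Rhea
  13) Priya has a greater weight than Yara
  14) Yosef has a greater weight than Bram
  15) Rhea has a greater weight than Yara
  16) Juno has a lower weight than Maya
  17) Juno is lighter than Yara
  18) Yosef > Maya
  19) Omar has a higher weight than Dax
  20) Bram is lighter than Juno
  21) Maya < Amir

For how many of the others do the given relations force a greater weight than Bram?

10

From Bram the given relations immediately reach Juno, Maya, Priya, Yosef.
From those, Dax, Aiko, Amir, Yara — 8 in total.
From those, Rhea, Omar — 10 in total.
No other element is forced above Bram by the given relations, so the count is 10.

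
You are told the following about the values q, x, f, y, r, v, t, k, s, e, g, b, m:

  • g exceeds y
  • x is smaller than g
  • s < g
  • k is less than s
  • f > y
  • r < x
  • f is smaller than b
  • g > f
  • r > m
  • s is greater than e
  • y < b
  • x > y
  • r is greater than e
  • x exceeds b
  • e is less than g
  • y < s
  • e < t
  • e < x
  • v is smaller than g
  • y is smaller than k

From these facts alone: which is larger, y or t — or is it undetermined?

undetermined

Following every chain through y: above y we get f, b, k, s, x, g.
t is not reached, and no chain runs the other way from t to y.
So the given relations leave the order of y and t undetermined.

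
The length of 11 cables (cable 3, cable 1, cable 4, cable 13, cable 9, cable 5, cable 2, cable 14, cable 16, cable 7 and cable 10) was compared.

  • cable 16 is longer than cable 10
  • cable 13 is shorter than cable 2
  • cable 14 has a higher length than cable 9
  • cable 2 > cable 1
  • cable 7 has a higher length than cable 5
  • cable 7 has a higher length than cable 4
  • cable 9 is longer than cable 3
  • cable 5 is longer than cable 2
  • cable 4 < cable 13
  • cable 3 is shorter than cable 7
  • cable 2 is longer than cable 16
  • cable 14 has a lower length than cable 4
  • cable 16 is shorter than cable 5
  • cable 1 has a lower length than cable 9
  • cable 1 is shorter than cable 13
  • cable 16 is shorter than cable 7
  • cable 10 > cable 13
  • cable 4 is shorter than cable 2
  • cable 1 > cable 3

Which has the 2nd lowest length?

cable 1

The consecutive relations fix a unique order: cable 3 < cable 1 < cable 9 < cable 14 < cable 4 < cable 13 < cable 10 < cable 16 < cable 2 < cable 5 < cable 7.
Counting 2 from the smallest end gives cable 1.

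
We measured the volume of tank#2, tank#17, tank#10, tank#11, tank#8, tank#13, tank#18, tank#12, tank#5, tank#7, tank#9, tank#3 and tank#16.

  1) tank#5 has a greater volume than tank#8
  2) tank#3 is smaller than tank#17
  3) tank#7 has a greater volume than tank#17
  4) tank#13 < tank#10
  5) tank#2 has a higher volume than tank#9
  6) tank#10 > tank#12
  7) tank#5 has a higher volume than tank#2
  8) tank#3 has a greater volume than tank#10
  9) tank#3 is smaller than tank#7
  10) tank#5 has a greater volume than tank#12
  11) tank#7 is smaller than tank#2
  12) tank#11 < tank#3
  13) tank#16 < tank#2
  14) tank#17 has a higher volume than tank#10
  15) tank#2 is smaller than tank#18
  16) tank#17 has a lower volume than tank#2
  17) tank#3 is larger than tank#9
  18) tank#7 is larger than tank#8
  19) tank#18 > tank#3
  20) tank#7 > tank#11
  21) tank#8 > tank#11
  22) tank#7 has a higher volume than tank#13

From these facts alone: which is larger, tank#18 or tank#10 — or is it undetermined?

The relevant relations are tank#10 < tank#3; tank#3 < tank#17; tank#17 < tank#7; tank#7 < tank#2; tank#2 < tank#18.
Together: tank#10 < tank#3 < tank#17 < tank#7 < tank#2 < tank#18.
So tank#18 is larger.

tank#18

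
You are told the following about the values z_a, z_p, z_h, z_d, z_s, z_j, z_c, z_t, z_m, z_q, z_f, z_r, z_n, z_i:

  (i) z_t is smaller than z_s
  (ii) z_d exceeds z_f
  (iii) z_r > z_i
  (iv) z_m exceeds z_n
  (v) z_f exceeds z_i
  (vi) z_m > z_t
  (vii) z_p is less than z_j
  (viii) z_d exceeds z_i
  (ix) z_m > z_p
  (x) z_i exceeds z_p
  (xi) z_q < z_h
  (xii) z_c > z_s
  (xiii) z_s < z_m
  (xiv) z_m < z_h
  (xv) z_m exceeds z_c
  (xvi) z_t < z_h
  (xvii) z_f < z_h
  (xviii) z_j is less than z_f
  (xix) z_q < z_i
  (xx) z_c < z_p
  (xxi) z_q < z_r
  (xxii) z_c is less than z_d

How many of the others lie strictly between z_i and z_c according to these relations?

The relations place z_c below z_i. An element lies strictly between them when it is forced above z_c and also forced below z_i.
Above z_c: {z_p, z_j, z_r, z_f, z_m, z_d, z_h}. Below z_i: {z_t, z_s, z_p, z_q}.
Intersection: {z_p} — 1.

1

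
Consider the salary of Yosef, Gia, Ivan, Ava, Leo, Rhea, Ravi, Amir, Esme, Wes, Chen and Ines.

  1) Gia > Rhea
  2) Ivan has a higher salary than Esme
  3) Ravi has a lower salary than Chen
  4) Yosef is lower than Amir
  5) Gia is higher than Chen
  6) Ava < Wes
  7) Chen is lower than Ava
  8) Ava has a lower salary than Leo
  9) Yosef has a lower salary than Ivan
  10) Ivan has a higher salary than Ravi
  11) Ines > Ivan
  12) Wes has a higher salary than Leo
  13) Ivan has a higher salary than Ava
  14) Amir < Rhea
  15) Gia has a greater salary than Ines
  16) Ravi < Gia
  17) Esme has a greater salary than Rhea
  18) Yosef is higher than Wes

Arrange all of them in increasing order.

Ravi < Chen < Ava < Leo < Wes < Yosef < Amir < Rhea < Esme < Ivan < Ines < Gia

Nothing is placed below Ravi, so it is least; from there Ravi < Chen; Chen < Ava; Ava < Leo; Leo < Wes; Wes < Yosef; Yosef < Amir; Amir < Rhea; Rhea < Esme; Esme < Ivan; Ivan < Ines; Ines < Gia, each given directly.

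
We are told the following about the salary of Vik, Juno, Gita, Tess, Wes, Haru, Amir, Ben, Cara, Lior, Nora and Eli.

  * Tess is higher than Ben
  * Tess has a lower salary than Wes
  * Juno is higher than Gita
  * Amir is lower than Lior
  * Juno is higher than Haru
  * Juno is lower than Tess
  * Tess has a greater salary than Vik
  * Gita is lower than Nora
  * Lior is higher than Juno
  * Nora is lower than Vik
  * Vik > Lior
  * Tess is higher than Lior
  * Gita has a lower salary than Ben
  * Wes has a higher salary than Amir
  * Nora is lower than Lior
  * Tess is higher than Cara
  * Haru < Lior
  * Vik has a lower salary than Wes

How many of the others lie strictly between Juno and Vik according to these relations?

Chaining upward from Juno reaches: Lior, Tess, Wes.
Chaining downward from Vik reaches: Amir, Haru, Gita, Nora, Lior.
Strictly between Juno and Vik are those in both lists: Lior — 1 element.

1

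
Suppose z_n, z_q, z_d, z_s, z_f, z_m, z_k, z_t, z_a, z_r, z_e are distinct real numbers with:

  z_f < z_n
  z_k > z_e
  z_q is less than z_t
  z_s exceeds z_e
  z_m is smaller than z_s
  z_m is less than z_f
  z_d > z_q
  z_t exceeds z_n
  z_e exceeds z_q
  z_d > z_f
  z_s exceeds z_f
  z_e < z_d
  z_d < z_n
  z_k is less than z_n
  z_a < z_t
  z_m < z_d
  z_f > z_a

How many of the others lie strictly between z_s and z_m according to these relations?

Chaining upward from z_m reaches: z_f, z_d, z_n, z_t.
Chaining downward from z_s reaches: z_q, z_e, z_a, z_f.
Strictly between z_m and z_s are those in both lists: z_f — 1 element.

1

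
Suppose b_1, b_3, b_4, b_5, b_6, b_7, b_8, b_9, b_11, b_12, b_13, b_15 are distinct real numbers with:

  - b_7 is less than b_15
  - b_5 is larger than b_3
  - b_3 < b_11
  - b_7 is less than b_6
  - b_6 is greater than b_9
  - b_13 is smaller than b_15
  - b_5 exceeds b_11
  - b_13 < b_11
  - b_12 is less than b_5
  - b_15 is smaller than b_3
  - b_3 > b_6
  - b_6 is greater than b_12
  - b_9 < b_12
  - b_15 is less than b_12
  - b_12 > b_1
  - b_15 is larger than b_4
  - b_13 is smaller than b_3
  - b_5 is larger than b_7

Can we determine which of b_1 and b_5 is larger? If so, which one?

b_1 < b_12 < b_6 < b_3 < b_11 < b_5, by transitivity through b_12, b_6, b_3, b_11.
So b_5 is larger.

b_5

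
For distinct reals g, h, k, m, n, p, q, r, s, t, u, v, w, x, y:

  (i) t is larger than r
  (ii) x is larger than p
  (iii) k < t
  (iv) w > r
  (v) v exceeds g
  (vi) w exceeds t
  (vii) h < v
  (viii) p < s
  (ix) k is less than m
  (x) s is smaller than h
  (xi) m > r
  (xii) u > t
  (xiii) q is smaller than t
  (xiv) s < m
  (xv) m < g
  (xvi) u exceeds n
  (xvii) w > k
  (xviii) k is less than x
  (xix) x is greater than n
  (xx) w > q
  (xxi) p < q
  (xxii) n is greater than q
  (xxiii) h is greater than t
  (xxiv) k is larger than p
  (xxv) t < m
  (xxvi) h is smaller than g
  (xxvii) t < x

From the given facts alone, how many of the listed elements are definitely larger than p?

12

From p the given relations immediately reach k, q, s, x.
From those, t, n, w, h, m — 9 in total.
From those, g, v, u — 12 in total.
Nothing else is reachable above p; 12 in all.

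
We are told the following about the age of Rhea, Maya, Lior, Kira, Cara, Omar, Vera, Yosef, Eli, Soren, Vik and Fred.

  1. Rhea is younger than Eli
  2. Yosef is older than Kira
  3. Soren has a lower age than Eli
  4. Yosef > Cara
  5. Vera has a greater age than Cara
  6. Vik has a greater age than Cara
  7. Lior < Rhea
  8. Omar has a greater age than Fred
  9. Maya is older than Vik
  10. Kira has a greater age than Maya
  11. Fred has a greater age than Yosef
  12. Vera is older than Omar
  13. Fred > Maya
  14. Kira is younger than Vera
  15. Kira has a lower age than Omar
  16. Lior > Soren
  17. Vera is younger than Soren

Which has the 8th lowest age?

Vera

Piecing the relations together gives one ordering: Cara < Vik < Maya < Kira < Yosef < Fred < Omar < Vera < Soren < Lior < Rhea < Eli.
Counting 8 from the smallest end gives Vera.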